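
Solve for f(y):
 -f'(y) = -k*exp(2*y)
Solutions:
 f(y) = C1 + k*exp(2*y)/2


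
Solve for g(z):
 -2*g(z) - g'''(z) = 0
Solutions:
 g(z) = C3*exp(-2^(1/3)*z) + (C1*sin(2^(1/3)*sqrt(3)*z/2) + C2*cos(2^(1/3)*sqrt(3)*z/2))*exp(2^(1/3)*z/2)


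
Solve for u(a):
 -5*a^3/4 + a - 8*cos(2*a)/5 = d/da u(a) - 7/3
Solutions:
 u(a) = C1 - 5*a^4/16 + a^2/2 + 7*a/3 - 8*sin(a)*cos(a)/5


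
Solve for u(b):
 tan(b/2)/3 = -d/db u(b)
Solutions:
 u(b) = C1 + 2*log(cos(b/2))/3


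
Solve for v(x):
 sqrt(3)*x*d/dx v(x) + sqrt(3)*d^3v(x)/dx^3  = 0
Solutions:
 v(x) = C1 + Integral(C2*airyai(-x) + C3*airybi(-x), x)


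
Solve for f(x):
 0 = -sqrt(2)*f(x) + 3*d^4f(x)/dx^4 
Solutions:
 f(x) = C1*exp(-2^(1/8)*3^(3/4)*x/3) + C2*exp(2^(1/8)*3^(3/4)*x/3) + C3*sin(2^(1/8)*3^(3/4)*x/3) + C4*cos(2^(1/8)*3^(3/4)*x/3)


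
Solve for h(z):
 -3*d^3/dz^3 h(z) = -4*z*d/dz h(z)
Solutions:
 h(z) = C1 + Integral(C2*airyai(6^(2/3)*z/3) + C3*airybi(6^(2/3)*z/3), z)


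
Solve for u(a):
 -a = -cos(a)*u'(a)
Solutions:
 u(a) = C1 + Integral(a/cos(a), a)


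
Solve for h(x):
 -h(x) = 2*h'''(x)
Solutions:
 h(x) = C3*exp(-2^(2/3)*x/2) + (C1*sin(2^(2/3)*sqrt(3)*x/4) + C2*cos(2^(2/3)*sqrt(3)*x/4))*exp(2^(2/3)*x/4)


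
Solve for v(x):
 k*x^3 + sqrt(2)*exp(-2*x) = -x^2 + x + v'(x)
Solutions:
 v(x) = C1 + k*x^4/4 + x^3/3 - x^2/2 - sqrt(2)*exp(-2*x)/2


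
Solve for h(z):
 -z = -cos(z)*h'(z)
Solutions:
 h(z) = C1 + Integral(z/cos(z), z)


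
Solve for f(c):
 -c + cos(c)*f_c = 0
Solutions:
 f(c) = C1 + Integral(c/cos(c), c)


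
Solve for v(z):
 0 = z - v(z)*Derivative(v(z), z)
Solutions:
 v(z) = -sqrt(C1 + z^2)
 v(z) = sqrt(C1 + z^2)


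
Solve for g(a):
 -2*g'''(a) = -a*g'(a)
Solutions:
 g(a) = C1 + Integral(C2*airyai(2^(2/3)*a/2) + C3*airybi(2^(2/3)*a/2), a)


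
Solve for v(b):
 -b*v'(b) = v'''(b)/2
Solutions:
 v(b) = C1 + Integral(C2*airyai(-2^(1/3)*b) + C3*airybi(-2^(1/3)*b), b)


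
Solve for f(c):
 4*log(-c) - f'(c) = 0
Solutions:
 f(c) = C1 + 4*c*log(-c) - 4*c


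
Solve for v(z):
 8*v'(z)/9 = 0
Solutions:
 v(z) = C1


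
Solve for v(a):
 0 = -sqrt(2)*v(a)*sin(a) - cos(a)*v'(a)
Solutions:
 v(a) = C1*cos(a)^(sqrt(2))


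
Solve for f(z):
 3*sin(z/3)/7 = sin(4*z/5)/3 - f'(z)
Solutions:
 f(z) = C1 + 9*cos(z/3)/7 - 5*cos(4*z/5)/12


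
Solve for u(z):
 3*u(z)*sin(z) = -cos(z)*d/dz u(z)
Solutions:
 u(z) = C1*cos(z)^3


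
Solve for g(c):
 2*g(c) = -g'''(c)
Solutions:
 g(c) = C3*exp(-2^(1/3)*c) + (C1*sin(2^(1/3)*sqrt(3)*c/2) + C2*cos(2^(1/3)*sqrt(3)*c/2))*exp(2^(1/3)*c/2)


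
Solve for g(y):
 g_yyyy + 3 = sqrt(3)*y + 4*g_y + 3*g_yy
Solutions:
 g(y) = C1 + C2*exp(-y*((sqrt(3) + 2)^(-1/3) + (sqrt(3) + 2)^(1/3))/2)*sin(sqrt(3)*y*(-(sqrt(3) + 2)^(1/3) + (sqrt(3) + 2)^(-1/3))/2) + C3*exp(-y*((sqrt(3) + 2)^(-1/3) + (sqrt(3) + 2)^(1/3))/2)*cos(sqrt(3)*y*(-(sqrt(3) + 2)^(1/3) + (sqrt(3) + 2)^(-1/3))/2) + C4*exp(y*((sqrt(3) + 2)^(-1/3) + (sqrt(3) + 2)^(1/3))) - sqrt(3)*y^2/8 + 3*sqrt(3)*y/16 + 3*y/4


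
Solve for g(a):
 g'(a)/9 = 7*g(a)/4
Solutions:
 g(a) = C1*exp(63*a/4)


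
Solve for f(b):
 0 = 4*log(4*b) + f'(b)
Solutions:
 f(b) = C1 - 4*b*log(b) - b*log(256) + 4*b


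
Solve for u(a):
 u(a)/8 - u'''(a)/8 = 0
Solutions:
 u(a) = C3*exp(a) + (C1*sin(sqrt(3)*a/2) + C2*cos(sqrt(3)*a/2))*exp(-a/2)


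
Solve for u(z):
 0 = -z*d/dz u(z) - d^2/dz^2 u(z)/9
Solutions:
 u(z) = C1 + C2*erf(3*sqrt(2)*z/2)


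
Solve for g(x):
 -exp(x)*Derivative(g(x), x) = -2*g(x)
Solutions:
 g(x) = C1*exp(-2*exp(-x))


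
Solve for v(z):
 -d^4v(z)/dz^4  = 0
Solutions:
 v(z) = C1 + C2*z + C3*z^2 + C4*z^3


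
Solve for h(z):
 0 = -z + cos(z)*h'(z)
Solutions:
 h(z) = C1 + Integral(z/cos(z), z)


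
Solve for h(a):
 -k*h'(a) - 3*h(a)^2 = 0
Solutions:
 h(a) = k/(C1*k + 3*a)


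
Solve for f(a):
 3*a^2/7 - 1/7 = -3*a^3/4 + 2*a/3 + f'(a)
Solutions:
 f(a) = C1 + 3*a^4/16 + a^3/7 - a^2/3 - a/7


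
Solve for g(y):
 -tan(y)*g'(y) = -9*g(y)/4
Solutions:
 g(y) = C1*sin(y)^(9/4)


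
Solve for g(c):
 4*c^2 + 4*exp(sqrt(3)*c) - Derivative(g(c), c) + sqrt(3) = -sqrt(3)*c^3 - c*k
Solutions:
 g(c) = C1 + sqrt(3)*c^4/4 + 4*c^3/3 + c^2*k/2 + sqrt(3)*c + 4*sqrt(3)*exp(sqrt(3)*c)/3


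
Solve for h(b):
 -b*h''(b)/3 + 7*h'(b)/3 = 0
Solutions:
 h(b) = C1 + C2*b^8


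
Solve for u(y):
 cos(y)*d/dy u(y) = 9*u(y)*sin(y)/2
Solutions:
 u(y) = C1/cos(y)^(9/2)


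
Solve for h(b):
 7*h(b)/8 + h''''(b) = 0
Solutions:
 h(b) = (C1*sin(2^(3/4)*7^(1/4)*b/4) + C2*cos(2^(3/4)*7^(1/4)*b/4))*exp(-2^(3/4)*7^(1/4)*b/4) + (C3*sin(2^(3/4)*7^(1/4)*b/4) + C4*cos(2^(3/4)*7^(1/4)*b/4))*exp(2^(3/4)*7^(1/4)*b/4)


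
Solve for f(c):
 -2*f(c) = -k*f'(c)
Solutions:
 f(c) = C1*exp(2*c/k)


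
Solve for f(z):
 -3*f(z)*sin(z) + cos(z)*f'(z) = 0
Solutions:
 f(z) = C1/cos(z)^3


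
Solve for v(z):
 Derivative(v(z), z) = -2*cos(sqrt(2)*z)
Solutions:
 v(z) = C1 - sqrt(2)*sin(sqrt(2)*z)


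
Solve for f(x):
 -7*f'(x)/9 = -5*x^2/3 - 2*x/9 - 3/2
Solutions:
 f(x) = C1 + 5*x^3/7 + x^2/7 + 27*x/14


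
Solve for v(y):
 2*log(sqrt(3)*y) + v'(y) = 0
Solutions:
 v(y) = C1 - 2*y*log(y) - y*log(3) + 2*y


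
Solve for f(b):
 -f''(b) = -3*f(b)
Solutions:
 f(b) = C1*exp(-sqrt(3)*b) + C2*exp(sqrt(3)*b)


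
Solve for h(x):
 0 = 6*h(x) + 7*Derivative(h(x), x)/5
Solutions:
 h(x) = C1*exp(-30*x/7)


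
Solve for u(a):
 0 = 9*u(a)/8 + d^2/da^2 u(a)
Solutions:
 u(a) = C1*sin(3*sqrt(2)*a/4) + C2*cos(3*sqrt(2)*a/4)


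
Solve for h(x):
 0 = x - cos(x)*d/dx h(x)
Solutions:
 h(x) = C1 + Integral(x/cos(x), x)


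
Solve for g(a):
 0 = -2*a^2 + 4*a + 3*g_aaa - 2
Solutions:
 g(a) = C1 + C2*a + C3*a^2 + a^5/90 - a^4/18 + a^3/9


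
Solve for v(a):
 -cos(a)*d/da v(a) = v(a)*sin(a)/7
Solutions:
 v(a) = C1*cos(a)^(1/7)


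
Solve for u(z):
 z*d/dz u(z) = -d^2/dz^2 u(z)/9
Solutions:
 u(z) = C1 + C2*erf(3*sqrt(2)*z/2)


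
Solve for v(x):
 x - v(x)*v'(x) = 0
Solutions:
 v(x) = -sqrt(C1 + x^2)
 v(x) = sqrt(C1 + x^2)


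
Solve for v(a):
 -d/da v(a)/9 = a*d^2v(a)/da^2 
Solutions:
 v(a) = C1 + C2*a^(8/9)


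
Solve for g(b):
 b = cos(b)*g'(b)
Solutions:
 g(b) = C1 + Integral(b/cos(b), b)


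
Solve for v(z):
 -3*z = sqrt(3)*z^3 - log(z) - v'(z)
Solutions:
 v(z) = C1 + sqrt(3)*z^4/4 + 3*z^2/2 - z*log(z) + z


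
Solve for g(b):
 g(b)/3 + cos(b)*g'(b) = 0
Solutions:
 g(b) = C1*(sin(b) - 1)^(1/6)/(sin(b) + 1)^(1/6)


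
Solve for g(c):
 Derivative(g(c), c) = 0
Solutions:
 g(c) = C1


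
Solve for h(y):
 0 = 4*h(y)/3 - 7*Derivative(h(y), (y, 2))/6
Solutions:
 h(y) = C1*exp(-2*sqrt(14)*y/7) + C2*exp(2*sqrt(14)*y/7)


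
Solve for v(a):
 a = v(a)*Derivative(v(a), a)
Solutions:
 v(a) = -sqrt(C1 + a^2)
 v(a) = sqrt(C1 + a^2)


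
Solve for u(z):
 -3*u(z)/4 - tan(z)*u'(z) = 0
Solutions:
 u(z) = C1/sin(z)^(3/4)


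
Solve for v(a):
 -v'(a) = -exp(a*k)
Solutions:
 v(a) = C1 + exp(a*k)/k


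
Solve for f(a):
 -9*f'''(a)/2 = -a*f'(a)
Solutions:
 f(a) = C1 + Integral(C2*airyai(6^(1/3)*a/3) + C3*airybi(6^(1/3)*a/3), a)


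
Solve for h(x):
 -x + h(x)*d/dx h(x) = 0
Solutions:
 h(x) = -sqrt(C1 + x^2)
 h(x) = sqrt(C1 + x^2)


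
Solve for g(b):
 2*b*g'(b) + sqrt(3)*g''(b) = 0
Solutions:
 g(b) = C1 + C2*erf(3^(3/4)*b/3)


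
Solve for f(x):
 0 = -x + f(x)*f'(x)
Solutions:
 f(x) = -sqrt(C1 + x^2)
 f(x) = sqrt(C1 + x^2)


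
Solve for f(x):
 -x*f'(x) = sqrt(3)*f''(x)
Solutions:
 f(x) = C1 + C2*erf(sqrt(2)*3^(3/4)*x/6)


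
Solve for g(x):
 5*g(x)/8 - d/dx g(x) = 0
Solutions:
 g(x) = C1*exp(5*x/8)


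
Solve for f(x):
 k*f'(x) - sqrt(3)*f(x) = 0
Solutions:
 f(x) = C1*exp(sqrt(3)*x/k)


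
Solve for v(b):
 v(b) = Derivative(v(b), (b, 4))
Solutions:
 v(b) = C1*exp(-b) + C2*exp(b) + C3*sin(b) + C4*cos(b)


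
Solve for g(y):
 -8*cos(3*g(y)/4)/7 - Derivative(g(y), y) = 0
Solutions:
 8*y/7 - 2*log(sin(3*g(y)/4) - 1)/3 + 2*log(sin(3*g(y)/4) + 1)/3 = C1


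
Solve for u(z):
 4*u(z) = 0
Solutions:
 u(z) = 0


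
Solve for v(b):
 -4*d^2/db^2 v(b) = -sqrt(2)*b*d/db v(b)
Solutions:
 v(b) = C1 + C2*erfi(2^(3/4)*b/4)


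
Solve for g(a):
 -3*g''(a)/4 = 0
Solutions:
 g(a) = C1 + C2*a


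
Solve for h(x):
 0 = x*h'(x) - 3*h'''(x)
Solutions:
 h(x) = C1 + Integral(C2*airyai(3^(2/3)*x/3) + C3*airybi(3^(2/3)*x/3), x)


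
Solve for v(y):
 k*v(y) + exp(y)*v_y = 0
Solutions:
 v(y) = C1*exp(k*exp(-y))


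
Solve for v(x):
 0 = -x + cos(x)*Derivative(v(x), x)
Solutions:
 v(x) = C1 + Integral(x/cos(x), x)


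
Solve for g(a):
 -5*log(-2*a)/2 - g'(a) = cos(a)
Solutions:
 g(a) = C1 - 5*a*log(-a)/2 - 5*a*log(2)/2 + 5*a/2 - sin(a)


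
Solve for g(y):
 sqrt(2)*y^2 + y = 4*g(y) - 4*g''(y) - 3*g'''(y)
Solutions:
 g(y) = C1*exp(-y*(8*2^(2/3)/(9*sqrt(537) + 211)^(1/3) + 8 + 2^(1/3)*(9*sqrt(537) + 211)^(1/3))/18)*sin(2^(1/3)*sqrt(3)*y*(-(9*sqrt(537) + 211)^(1/3) + 8*2^(1/3)/(9*sqrt(537) + 211)^(1/3))/18) + C2*exp(-y*(8*2^(2/3)/(9*sqrt(537) + 211)^(1/3) + 8 + 2^(1/3)*(9*sqrt(537) + 211)^(1/3))/18)*cos(2^(1/3)*sqrt(3)*y*(-(9*sqrt(537) + 211)^(1/3) + 8*2^(1/3)/(9*sqrt(537) + 211)^(1/3))/18) + C3*exp(y*(-4 + 8*2^(2/3)/(9*sqrt(537) + 211)^(1/3) + 2^(1/3)*(9*sqrt(537) + 211)^(1/3))/9) + sqrt(2)*y^2/4 + y/4 + sqrt(2)/2


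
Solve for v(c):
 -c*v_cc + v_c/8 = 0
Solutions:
 v(c) = C1 + C2*c^(9/8)


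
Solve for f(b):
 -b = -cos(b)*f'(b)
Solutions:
 f(b) = C1 + Integral(b/cos(b), b)


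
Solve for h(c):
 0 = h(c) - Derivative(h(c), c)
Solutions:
 h(c) = C1*exp(c)


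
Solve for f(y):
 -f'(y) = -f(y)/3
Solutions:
 f(y) = C1*exp(y/3)


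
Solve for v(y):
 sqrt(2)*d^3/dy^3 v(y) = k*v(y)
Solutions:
 v(y) = C1*exp(2^(5/6)*k^(1/3)*y/2) + C2*exp(2^(5/6)*k^(1/3)*y*(-1 + sqrt(3)*I)/4) + C3*exp(-2^(5/6)*k^(1/3)*y*(1 + sqrt(3)*I)/4)


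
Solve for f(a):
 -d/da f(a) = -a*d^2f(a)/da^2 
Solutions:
 f(a) = C1 + C2*a^2


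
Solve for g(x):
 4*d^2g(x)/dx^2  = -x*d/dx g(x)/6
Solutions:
 g(x) = C1 + C2*erf(sqrt(3)*x/12)


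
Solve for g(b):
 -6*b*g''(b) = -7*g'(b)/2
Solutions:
 g(b) = C1 + C2*b^(19/12)


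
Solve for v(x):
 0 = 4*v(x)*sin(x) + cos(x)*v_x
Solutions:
 v(x) = C1*cos(x)^4


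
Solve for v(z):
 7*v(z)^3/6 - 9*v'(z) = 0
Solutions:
 v(z) = -3*sqrt(3)*sqrt(-1/(C1 + 7*z))
 v(z) = 3*sqrt(3)*sqrt(-1/(C1 + 7*z))


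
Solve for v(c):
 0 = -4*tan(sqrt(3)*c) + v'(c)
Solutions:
 v(c) = C1 - 4*sqrt(3)*log(cos(sqrt(3)*c))/3


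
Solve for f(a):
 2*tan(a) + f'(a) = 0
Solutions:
 f(a) = C1 + 2*log(cos(a))


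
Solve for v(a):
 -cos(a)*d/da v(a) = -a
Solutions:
 v(a) = C1 + Integral(a/cos(a), a)


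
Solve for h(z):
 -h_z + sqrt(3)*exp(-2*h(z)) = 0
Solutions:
 h(z) = log(-sqrt(C1 + 2*sqrt(3)*z))
 h(z) = log(C1 + 2*sqrt(3)*z)/2


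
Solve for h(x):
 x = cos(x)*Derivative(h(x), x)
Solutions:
 h(x) = C1 + Integral(x/cos(x), x)


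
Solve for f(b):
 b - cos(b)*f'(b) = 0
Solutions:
 f(b) = C1 + Integral(b/cos(b), b)


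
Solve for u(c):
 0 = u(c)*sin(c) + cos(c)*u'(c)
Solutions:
 u(c) = C1*cos(c)


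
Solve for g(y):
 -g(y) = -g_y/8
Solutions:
 g(y) = C1*exp(8*y)


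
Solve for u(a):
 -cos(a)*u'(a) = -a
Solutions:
 u(a) = C1 + Integral(a/cos(a), a)


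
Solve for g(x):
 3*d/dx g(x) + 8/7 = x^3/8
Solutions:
 g(x) = C1 + x^4/96 - 8*x/21


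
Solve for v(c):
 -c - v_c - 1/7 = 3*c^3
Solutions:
 v(c) = C1 - 3*c^4/4 - c^2/2 - c/7


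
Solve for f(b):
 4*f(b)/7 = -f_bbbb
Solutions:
 f(b) = (C1*sin(7^(3/4)*b/7) + C2*cos(7^(3/4)*b/7))*exp(-7^(3/4)*b/7) + (C3*sin(7^(3/4)*b/7) + C4*cos(7^(3/4)*b/7))*exp(7^(3/4)*b/7)


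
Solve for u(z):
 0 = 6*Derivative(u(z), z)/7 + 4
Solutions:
 u(z) = C1 - 14*z/3


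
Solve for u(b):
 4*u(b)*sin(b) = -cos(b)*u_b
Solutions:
 u(b) = C1*cos(b)^4


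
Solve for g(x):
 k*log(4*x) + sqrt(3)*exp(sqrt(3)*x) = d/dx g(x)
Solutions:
 g(x) = C1 + k*x*log(x) + k*x*(-1 + 2*log(2)) + exp(sqrt(3)*x)


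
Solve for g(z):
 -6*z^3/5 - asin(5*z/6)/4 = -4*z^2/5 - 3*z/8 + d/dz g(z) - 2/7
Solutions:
 g(z) = C1 - 3*z^4/10 + 4*z^3/15 + 3*z^2/16 - z*asin(5*z/6)/4 + 2*z/7 - sqrt(36 - 25*z^2)/20


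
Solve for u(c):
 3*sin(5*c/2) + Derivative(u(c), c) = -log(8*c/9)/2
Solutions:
 u(c) = C1 - c*log(c)/2 - 3*c*log(2)/2 + c/2 + c*log(3) + 6*cos(5*c/2)/5


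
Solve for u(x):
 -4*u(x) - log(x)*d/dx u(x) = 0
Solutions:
 u(x) = C1*exp(-4*li(x))


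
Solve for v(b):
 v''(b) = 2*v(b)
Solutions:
 v(b) = C1*exp(-sqrt(2)*b) + C2*exp(sqrt(2)*b)


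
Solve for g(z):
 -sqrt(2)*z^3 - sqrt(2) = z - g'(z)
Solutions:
 g(z) = C1 + sqrt(2)*z^4/4 + z^2/2 + sqrt(2)*z


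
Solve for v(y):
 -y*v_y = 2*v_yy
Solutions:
 v(y) = C1 + C2*erf(y/2)


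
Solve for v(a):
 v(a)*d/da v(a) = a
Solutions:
 v(a) = -sqrt(C1 + a^2)
 v(a) = sqrt(C1 + a^2)


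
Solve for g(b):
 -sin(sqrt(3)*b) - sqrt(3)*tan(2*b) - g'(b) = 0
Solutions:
 g(b) = C1 + sqrt(3)*log(cos(2*b))/2 + sqrt(3)*cos(sqrt(3)*b)/3


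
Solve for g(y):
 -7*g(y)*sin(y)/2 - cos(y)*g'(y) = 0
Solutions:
 g(y) = C1*cos(y)^(7/2)


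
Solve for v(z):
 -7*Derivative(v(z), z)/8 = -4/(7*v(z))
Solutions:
 v(z) = -sqrt(C1 + 64*z)/7
 v(z) = sqrt(C1 + 64*z)/7


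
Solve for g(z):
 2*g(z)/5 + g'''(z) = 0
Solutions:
 g(z) = C3*exp(-2^(1/3)*5^(2/3)*z/5) + (C1*sin(2^(1/3)*sqrt(3)*5^(2/3)*z/10) + C2*cos(2^(1/3)*sqrt(3)*5^(2/3)*z/10))*exp(2^(1/3)*5^(2/3)*z/10)


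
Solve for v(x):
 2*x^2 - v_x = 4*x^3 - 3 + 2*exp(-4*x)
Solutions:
 v(x) = C1 - x^4 + 2*x^3/3 + 3*x + exp(-4*x)/2


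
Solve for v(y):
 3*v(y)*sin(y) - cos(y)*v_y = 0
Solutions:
 v(y) = C1/cos(y)^3


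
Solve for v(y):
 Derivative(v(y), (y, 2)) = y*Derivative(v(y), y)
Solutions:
 v(y) = C1 + C2*erfi(sqrt(2)*y/2)


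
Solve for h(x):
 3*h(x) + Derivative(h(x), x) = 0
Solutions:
 h(x) = C1*exp(-3*x)


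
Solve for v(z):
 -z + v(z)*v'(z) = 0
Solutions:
 v(z) = -sqrt(C1 + z^2)
 v(z) = sqrt(C1 + z^2)


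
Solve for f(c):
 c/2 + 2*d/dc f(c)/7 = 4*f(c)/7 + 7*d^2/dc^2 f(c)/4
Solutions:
 f(c) = 7*c/8 + (C1*sin(16*sqrt(3)*c/49) + C2*cos(16*sqrt(3)*c/49))*exp(4*c/49) + 7/16


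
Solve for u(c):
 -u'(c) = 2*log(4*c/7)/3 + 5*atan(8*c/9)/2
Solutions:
 u(c) = C1 - 2*c*log(c)/3 - 5*c*atan(8*c/9)/2 - 4*c*log(2)/3 + 2*c/3 + 2*c*log(7)/3 + 45*log(64*c^2 + 81)/32


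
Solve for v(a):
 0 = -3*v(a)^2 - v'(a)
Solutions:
 v(a) = 1/(C1 + 3*a)


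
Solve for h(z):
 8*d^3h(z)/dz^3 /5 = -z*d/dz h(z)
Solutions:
 h(z) = C1 + Integral(C2*airyai(-5^(1/3)*z/2) + C3*airybi(-5^(1/3)*z/2), z)


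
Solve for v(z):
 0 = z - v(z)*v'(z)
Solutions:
 v(z) = -sqrt(C1 + z^2)
 v(z) = sqrt(C1 + z^2)


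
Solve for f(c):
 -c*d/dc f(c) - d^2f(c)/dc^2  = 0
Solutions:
 f(c) = C1 + C2*erf(sqrt(2)*c/2)


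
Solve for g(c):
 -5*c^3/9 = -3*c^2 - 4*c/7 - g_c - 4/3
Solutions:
 g(c) = C1 + 5*c^4/36 - c^3 - 2*c^2/7 - 4*c/3


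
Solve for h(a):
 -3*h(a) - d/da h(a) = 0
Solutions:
 h(a) = C1*exp(-3*a)


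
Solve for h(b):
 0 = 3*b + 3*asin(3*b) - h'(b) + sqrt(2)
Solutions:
 h(b) = C1 + 3*b^2/2 + 3*b*asin(3*b) + sqrt(2)*b + sqrt(1 - 9*b^2)


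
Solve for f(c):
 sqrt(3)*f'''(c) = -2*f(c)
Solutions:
 f(c) = C3*exp(-2^(1/3)*3^(5/6)*c/3) + (C1*sin(6^(1/3)*c/2) + C2*cos(6^(1/3)*c/2))*exp(2^(1/3)*3^(5/6)*c/6)


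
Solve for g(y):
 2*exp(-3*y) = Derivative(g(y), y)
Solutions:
 g(y) = C1 - 2*exp(-3*y)/3


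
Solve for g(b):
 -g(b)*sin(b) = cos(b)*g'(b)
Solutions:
 g(b) = C1*cos(b)


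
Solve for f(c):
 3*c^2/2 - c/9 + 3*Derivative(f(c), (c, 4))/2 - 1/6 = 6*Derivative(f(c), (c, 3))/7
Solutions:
 f(c) = C1 + C2*c + C3*c^2 + C4*exp(4*c/7) + 7*c^5/240 + 1295*c^4/5184 + 8897*c^3/5184


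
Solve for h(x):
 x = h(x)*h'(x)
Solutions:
 h(x) = -sqrt(C1 + x^2)
 h(x) = sqrt(C1 + x^2)


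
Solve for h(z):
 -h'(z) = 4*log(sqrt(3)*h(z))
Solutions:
 Integral(1/(2*log(_y) + log(3)), (_y, h(z)))/2 = C1 - z


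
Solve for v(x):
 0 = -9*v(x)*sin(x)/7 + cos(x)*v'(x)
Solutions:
 v(x) = C1/cos(x)^(9/7)


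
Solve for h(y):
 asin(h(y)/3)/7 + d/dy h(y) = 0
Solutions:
 Integral(1/asin(_y/3), (_y, h(y))) = C1 - y/7


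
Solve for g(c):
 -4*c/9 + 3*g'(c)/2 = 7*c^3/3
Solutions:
 g(c) = C1 + 7*c^4/18 + 4*c^2/27


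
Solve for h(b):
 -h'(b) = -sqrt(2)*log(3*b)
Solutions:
 h(b) = C1 + sqrt(2)*b*log(b) - sqrt(2)*b + sqrt(2)*b*log(3)


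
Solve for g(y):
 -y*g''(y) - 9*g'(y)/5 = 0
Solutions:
 g(y) = C1 + C2/y^(4/5)


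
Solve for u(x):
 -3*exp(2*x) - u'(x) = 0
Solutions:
 u(x) = C1 - 3*exp(2*x)/2


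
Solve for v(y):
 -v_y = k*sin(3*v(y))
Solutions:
 v(y) = -acos((-C1 - exp(6*k*y))/(C1 - exp(6*k*y)))/3 + 2*pi/3
 v(y) = acos((-C1 - exp(6*k*y))/(C1 - exp(6*k*y)))/3


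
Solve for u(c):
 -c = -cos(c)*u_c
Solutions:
 u(c) = C1 + Integral(c/cos(c), c)


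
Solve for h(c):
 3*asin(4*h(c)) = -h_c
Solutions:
 Integral(1/asin(4*_y), (_y, h(c))) = C1 - 3*c


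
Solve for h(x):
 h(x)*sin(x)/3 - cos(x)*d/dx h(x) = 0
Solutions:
 h(x) = C1/cos(x)^(1/3)


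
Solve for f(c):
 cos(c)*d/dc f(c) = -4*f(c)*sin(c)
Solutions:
 f(c) = C1*cos(c)^4


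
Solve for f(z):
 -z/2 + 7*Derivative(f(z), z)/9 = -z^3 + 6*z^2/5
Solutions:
 f(z) = C1 - 9*z^4/28 + 18*z^3/35 + 9*z^2/28


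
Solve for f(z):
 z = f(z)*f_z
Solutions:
 f(z) = -sqrt(C1 + z^2)
 f(z) = sqrt(C1 + z^2)


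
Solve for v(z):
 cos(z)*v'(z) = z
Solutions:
 v(z) = C1 + Integral(z/cos(z), z)


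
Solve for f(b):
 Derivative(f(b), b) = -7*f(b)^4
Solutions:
 f(b) = (-3^(2/3) - 3*3^(1/6)*I)*(1/(C1 + 7*b))^(1/3)/6
 f(b) = (-3^(2/3) + 3*3^(1/6)*I)*(1/(C1 + 7*b))^(1/3)/6
 f(b) = (1/(C1 + 21*b))^(1/3)


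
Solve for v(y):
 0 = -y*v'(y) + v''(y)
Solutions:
 v(y) = C1 + C2*erfi(sqrt(2)*y/2)


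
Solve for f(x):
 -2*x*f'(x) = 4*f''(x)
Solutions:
 f(x) = C1 + C2*erf(x/2)


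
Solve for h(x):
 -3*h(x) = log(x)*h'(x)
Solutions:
 h(x) = C1*exp(-3*li(x))


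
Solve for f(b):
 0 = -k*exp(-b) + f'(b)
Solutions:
 f(b) = C1 - k*exp(-b)


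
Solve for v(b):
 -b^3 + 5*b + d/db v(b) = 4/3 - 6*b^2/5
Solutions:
 v(b) = C1 + b^4/4 - 2*b^3/5 - 5*b^2/2 + 4*b/3


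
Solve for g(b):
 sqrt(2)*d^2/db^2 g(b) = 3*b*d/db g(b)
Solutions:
 g(b) = C1 + C2*erfi(2^(1/4)*sqrt(3)*b/2)


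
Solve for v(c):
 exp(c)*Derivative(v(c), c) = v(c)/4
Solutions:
 v(c) = C1*exp(-exp(-c)/4)


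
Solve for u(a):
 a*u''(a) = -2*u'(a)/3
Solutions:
 u(a) = C1 + C2*a^(1/3)


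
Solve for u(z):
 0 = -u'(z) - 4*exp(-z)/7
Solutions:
 u(z) = C1 + 4*exp(-z)/7


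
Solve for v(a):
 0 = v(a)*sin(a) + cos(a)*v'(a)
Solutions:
 v(a) = C1*cos(a)


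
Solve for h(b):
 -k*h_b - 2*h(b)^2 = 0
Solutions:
 h(b) = k/(C1*k + 2*b)


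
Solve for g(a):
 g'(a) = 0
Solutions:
 g(a) = C1


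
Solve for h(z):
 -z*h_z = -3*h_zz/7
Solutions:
 h(z) = C1 + C2*erfi(sqrt(42)*z/6)


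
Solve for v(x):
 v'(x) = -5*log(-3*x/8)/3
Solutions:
 v(x) = C1 - 5*x*log(-x)/3 + x*(-5*log(3)/3 + 5/3 + 5*log(2))


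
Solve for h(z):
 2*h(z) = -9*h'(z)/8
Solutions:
 h(z) = C1*exp(-16*z/9)


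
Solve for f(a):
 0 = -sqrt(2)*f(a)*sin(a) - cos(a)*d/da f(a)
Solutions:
 f(a) = C1*cos(a)^(sqrt(2))


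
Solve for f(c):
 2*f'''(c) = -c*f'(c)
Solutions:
 f(c) = C1 + Integral(C2*airyai(-2^(2/3)*c/2) + C3*airybi(-2^(2/3)*c/2), c)


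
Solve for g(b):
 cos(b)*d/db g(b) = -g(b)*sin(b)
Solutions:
 g(b) = C1*cos(b)


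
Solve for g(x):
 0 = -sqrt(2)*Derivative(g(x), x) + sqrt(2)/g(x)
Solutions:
 g(x) = -sqrt(C1 + 2*x)
 g(x) = sqrt(C1 + 2*x)


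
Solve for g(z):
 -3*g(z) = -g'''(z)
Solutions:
 g(z) = C3*exp(3^(1/3)*z) + (C1*sin(3^(5/6)*z/2) + C2*cos(3^(5/6)*z/2))*exp(-3^(1/3)*z/2)


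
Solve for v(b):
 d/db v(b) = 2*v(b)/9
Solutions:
 v(b) = C1*exp(2*b/9)


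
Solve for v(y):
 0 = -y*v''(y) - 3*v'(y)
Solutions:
 v(y) = C1 + C2/y^2


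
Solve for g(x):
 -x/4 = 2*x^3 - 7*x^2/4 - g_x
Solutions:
 g(x) = C1 + x^4/2 - 7*x^3/12 + x^2/8


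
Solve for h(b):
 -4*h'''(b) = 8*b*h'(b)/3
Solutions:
 h(b) = C1 + Integral(C2*airyai(-2^(1/3)*3^(2/3)*b/3) + C3*airybi(-2^(1/3)*3^(2/3)*b/3), b)


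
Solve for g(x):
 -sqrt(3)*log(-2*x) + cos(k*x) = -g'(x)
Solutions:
 g(x) = C1 + sqrt(3)*x*(log(-x) - 1) + sqrt(3)*x*log(2) - Piecewise((sin(k*x)/k, Ne(k, 0)), (x, True))


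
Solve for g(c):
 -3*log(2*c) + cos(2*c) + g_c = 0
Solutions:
 g(c) = C1 + 3*c*log(c) - 3*c + 3*c*log(2) - sin(2*c)/2


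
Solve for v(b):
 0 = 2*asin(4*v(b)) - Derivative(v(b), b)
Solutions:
 Integral(1/asin(4*_y), (_y, v(b))) = C1 + 2*b


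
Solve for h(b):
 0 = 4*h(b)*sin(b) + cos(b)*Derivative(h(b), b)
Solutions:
 h(b) = C1*cos(b)^4


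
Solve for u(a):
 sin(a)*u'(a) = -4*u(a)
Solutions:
 u(a) = C1*(cos(a)^2 + 2*cos(a) + 1)/(cos(a)^2 - 2*cos(a) + 1)


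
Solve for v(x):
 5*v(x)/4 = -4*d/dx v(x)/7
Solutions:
 v(x) = C1*exp(-35*x/16)


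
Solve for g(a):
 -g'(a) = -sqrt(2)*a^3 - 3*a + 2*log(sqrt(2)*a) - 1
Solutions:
 g(a) = C1 + sqrt(2)*a^4/4 + 3*a^2/2 - 2*a*log(a) - a*log(2) + 3*a


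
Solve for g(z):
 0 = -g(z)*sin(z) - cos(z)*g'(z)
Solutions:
 g(z) = C1*cos(z)


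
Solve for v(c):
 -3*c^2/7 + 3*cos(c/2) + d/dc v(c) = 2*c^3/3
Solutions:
 v(c) = C1 + c^4/6 + c^3/7 - 6*sin(c/2)


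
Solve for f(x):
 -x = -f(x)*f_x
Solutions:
 f(x) = -sqrt(C1 + x^2)
 f(x) = sqrt(C1 + x^2)


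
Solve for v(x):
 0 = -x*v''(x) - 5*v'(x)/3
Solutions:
 v(x) = C1 + C2/x^(2/3)


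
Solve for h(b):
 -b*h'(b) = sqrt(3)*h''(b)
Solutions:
 h(b) = C1 + C2*erf(sqrt(2)*3^(3/4)*b/6)


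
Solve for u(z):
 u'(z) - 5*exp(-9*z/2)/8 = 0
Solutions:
 u(z) = C1 - 5*exp(-9*z/2)/36


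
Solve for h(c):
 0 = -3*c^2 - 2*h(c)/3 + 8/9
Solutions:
 h(c) = 4/3 - 9*c^2/2


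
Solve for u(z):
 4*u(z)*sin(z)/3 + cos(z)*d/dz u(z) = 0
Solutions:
 u(z) = C1*cos(z)^(4/3)


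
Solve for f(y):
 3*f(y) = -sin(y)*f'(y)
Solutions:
 f(y) = C1*(cos(y) + 1)^(3/2)/(cos(y) - 1)^(3/2)


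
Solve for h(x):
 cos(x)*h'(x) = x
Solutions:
 h(x) = C1 + Integral(x/cos(x), x)


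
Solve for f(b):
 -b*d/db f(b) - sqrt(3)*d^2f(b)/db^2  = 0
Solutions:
 f(b) = C1 + C2*erf(sqrt(2)*3^(3/4)*b/6)


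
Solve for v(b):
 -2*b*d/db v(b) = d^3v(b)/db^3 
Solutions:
 v(b) = C1 + Integral(C2*airyai(-2^(1/3)*b) + C3*airybi(-2^(1/3)*b), b)


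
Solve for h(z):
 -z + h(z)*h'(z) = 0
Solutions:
 h(z) = -sqrt(C1 + z^2)
 h(z) = sqrt(C1 + z^2)


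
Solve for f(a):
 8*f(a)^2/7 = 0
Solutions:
 f(a) = 0


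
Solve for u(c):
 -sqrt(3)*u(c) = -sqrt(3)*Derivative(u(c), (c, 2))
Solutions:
 u(c) = C1*exp(-c) + C2*exp(c)


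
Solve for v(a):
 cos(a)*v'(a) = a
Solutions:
 v(a) = C1 + Integral(a/cos(a), a)


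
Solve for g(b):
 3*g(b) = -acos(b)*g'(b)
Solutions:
 g(b) = C1*exp(-3*Integral(1/acos(b), b))


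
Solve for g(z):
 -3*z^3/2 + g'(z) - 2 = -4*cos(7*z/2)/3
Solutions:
 g(z) = C1 + 3*z^4/8 + 2*z - 8*sin(7*z/2)/21


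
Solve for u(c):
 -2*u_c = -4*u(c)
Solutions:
 u(c) = C1*exp(2*c)


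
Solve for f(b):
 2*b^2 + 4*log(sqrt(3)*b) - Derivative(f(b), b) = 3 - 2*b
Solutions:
 f(b) = C1 + 2*b^3/3 + b^2 + 4*b*log(b) - 7*b + b*log(9)


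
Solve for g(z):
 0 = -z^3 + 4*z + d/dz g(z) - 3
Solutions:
 g(z) = C1 + z^4/4 - 2*z^2 + 3*z


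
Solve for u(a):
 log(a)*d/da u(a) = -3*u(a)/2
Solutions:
 u(a) = C1*exp(-3*li(a)/2)


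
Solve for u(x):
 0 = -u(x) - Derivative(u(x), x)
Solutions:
 u(x) = C1*exp(-x)


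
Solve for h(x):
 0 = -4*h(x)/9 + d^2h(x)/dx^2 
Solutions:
 h(x) = C1*exp(-2*x/3) + C2*exp(2*x/3)


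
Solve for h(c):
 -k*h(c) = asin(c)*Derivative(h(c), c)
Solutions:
 h(c) = C1*exp(-k*Integral(1/asin(c), c))


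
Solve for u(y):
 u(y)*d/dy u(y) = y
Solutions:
 u(y) = -sqrt(C1 + y^2)
 u(y) = sqrt(C1 + y^2)


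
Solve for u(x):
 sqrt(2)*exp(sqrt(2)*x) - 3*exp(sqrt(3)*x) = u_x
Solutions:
 u(x) = C1 + exp(sqrt(2)*x) - sqrt(3)*exp(sqrt(3)*x)


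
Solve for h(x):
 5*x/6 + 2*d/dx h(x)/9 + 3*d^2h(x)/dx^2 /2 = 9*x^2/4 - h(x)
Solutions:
 h(x) = 9*x^2/4 - 11*x/6 + (C1*sin(sqrt(482)*x/27) + C2*cos(sqrt(482)*x/27))*exp(-2*x/27) - 685/108


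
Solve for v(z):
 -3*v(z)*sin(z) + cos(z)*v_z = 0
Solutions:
 v(z) = C1/cos(z)^3


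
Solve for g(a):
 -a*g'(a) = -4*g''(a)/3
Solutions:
 g(a) = C1 + C2*erfi(sqrt(6)*a/4)


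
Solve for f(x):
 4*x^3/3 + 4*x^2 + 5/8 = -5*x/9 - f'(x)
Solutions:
 f(x) = C1 - x^4/3 - 4*x^3/3 - 5*x^2/18 - 5*x/8


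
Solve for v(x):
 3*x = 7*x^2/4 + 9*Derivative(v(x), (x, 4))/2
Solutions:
 v(x) = C1 + C2*x + C3*x^2 + C4*x^3 - 7*x^6/6480 + x^5/180


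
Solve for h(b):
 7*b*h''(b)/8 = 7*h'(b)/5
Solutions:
 h(b) = C1 + C2*b^(13/5)


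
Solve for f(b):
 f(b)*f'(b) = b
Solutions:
 f(b) = -sqrt(C1 + b^2)
 f(b) = sqrt(C1 + b^2)


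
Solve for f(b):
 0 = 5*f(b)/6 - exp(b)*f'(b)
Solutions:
 f(b) = C1*exp(-5*exp(-b)/6)


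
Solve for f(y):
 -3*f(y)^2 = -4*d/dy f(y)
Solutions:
 f(y) = -4/(C1 + 3*y)


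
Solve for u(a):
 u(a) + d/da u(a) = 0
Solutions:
 u(a) = C1*exp(-a)


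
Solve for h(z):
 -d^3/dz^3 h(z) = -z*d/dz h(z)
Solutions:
 h(z) = C1 + Integral(C2*airyai(z) + C3*airybi(z), z)


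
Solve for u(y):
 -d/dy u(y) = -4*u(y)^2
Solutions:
 u(y) = -1/(C1 + 4*y)


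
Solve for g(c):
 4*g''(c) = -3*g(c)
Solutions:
 g(c) = C1*sin(sqrt(3)*c/2) + C2*cos(sqrt(3)*c/2)


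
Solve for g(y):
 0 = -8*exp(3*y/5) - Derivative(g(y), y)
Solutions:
 g(y) = C1 - 40*exp(3*y/5)/3


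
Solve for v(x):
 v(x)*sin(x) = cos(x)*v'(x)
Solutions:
 v(x) = C1/cos(x)


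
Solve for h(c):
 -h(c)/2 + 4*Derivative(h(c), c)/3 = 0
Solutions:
 h(c) = C1*exp(3*c/8)


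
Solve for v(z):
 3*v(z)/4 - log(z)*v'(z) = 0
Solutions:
 v(z) = C1*exp(3*li(z)/4)


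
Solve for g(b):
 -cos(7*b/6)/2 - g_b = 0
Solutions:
 g(b) = C1 - 3*sin(7*b/6)/7


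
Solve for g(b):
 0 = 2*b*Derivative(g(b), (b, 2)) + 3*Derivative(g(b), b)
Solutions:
 g(b) = C1 + C2/sqrt(b)


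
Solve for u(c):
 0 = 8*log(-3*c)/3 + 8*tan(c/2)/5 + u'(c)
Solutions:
 u(c) = C1 - 8*c*log(-c)/3 - 8*c*log(3)/3 + 8*c/3 + 16*log(cos(c/2))/5


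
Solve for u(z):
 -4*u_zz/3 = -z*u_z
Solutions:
 u(z) = C1 + C2*erfi(sqrt(6)*z/4)


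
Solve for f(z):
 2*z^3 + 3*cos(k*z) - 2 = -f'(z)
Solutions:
 f(z) = C1 - z^4/2 + 2*z - 3*sin(k*z)/k


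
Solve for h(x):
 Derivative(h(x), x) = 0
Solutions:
 h(x) = C1


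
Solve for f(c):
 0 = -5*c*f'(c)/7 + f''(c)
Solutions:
 f(c) = C1 + C2*erfi(sqrt(70)*c/14)


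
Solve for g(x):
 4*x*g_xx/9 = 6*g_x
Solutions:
 g(x) = C1 + C2*x^(29/2)


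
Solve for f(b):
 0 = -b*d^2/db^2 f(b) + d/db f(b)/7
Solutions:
 f(b) = C1 + C2*b^(8/7)


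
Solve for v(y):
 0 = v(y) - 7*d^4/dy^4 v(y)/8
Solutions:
 v(y) = C1*exp(-14^(3/4)*y/7) + C2*exp(14^(3/4)*y/7) + C3*sin(14^(3/4)*y/7) + C4*cos(14^(3/4)*y/7)


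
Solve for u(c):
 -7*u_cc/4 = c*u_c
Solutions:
 u(c) = C1 + C2*erf(sqrt(14)*c/7)


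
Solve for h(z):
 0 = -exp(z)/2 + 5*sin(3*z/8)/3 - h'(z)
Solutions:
 h(z) = C1 - exp(z)/2 - 40*cos(3*z/8)/9


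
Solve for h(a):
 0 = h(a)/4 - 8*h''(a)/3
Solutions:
 h(a) = C1*exp(-sqrt(6)*a/8) + C2*exp(sqrt(6)*a/8)


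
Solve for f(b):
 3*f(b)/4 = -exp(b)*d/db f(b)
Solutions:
 f(b) = C1*exp(3*exp(-b)/4)


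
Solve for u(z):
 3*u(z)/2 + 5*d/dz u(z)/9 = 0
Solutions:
 u(z) = C1*exp(-27*z/10)


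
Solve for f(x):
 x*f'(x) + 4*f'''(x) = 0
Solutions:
 f(x) = C1 + Integral(C2*airyai(-2^(1/3)*x/2) + C3*airybi(-2^(1/3)*x/2), x)


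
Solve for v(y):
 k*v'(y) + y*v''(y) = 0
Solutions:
 v(y) = C1 + y^(1 - re(k))*(C2*sin(log(y)*Abs(im(k))) + C3*cos(log(y)*im(k)))


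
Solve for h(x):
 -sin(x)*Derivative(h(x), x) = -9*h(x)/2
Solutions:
 h(x) = C1*(cos(x) - 1)^(1/4)*(cos(x)^2 - 2*cos(x) + 1)/((cos(x) + 1)^(1/4)*(cos(x)^2 + 2*cos(x) + 1))


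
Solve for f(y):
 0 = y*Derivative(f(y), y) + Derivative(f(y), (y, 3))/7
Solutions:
 f(y) = C1 + Integral(C2*airyai(-7^(1/3)*y) + C3*airybi(-7^(1/3)*y), y)


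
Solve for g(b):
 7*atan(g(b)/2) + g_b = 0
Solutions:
 Integral(1/atan(_y/2), (_y, g(b))) = C1 - 7*b


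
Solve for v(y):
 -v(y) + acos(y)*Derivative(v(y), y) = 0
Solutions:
 v(y) = C1*exp(Integral(1/acos(y), y))


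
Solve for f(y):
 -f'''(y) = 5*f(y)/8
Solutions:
 f(y) = C3*exp(-5^(1/3)*y/2) + (C1*sin(sqrt(3)*5^(1/3)*y/4) + C2*cos(sqrt(3)*5^(1/3)*y/4))*exp(5^(1/3)*y/4)


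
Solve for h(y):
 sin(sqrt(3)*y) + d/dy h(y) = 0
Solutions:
 h(y) = C1 + sqrt(3)*cos(sqrt(3)*y)/3


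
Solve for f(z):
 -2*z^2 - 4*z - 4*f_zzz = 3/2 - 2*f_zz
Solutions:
 f(z) = C1 + C2*z + C3*exp(z/2) + z^4/12 + z^3 + 51*z^2/8


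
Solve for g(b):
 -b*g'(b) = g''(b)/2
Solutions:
 g(b) = C1 + C2*erf(b)


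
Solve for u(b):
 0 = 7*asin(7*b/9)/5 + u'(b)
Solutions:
 u(b) = C1 - 7*b*asin(7*b/9)/5 - sqrt(81 - 49*b^2)/5


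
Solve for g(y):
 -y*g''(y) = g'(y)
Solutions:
 g(y) = C1 + C2*log(y)


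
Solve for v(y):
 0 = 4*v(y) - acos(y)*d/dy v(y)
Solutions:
 v(y) = C1*exp(4*Integral(1/acos(y), y))


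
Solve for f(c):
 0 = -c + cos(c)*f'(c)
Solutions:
 f(c) = C1 + Integral(c/cos(c), c)


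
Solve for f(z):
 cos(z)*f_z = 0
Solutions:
 f(z) = C1


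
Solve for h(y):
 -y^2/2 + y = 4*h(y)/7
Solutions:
 h(y) = 7*y*(2 - y)/8


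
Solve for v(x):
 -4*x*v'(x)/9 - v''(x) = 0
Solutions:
 v(x) = C1 + C2*erf(sqrt(2)*x/3)


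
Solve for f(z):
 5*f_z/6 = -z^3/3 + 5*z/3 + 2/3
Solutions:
 f(z) = C1 - z^4/10 + z^2 + 4*z/5


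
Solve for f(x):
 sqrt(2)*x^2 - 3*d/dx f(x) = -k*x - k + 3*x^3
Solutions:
 f(x) = C1 + k*x^2/6 + k*x/3 - x^4/4 + sqrt(2)*x^3/9


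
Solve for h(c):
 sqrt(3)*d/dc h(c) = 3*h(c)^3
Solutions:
 h(c) = -sqrt(2)*sqrt(-1/(C1 + sqrt(3)*c))/2
 h(c) = sqrt(2)*sqrt(-1/(C1 + sqrt(3)*c))/2


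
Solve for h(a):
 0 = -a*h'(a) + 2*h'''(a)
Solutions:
 h(a) = C1 + Integral(C2*airyai(2^(2/3)*a/2) + C3*airybi(2^(2/3)*a/2), a)


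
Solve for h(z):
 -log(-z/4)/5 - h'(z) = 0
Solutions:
 h(z) = C1 - z*log(-z)/5 + z*(1 + 2*log(2))/5


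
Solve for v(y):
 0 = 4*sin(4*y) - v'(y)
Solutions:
 v(y) = C1 - cos(4*y)


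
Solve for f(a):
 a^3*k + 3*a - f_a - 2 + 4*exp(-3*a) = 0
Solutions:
 f(a) = C1 + a^4*k/4 + 3*a^2/2 - 2*a - 4*exp(-3*a)/3


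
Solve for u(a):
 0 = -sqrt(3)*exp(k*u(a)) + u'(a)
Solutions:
 u(a) = Piecewise((log(-1/(C1*k + sqrt(3)*a*k))/k, Ne(k, 0)), (nan, True))
 u(a) = Piecewise((C1 + sqrt(3)*a, Eq(k, 0)), (nan, True))


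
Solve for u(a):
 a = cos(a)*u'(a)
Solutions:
 u(a) = C1 + Integral(a/cos(a), a)


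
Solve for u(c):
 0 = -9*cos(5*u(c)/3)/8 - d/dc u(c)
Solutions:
 9*c/8 - 3*log(sin(5*u(c)/3) - 1)/10 + 3*log(sin(5*u(c)/3) + 1)/10 = C1


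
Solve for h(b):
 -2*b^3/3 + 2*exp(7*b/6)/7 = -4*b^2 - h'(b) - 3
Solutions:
 h(b) = C1 + b^4/6 - 4*b^3/3 - 3*b - 12*exp(7*b/6)/49


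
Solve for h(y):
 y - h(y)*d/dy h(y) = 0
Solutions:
 h(y) = -sqrt(C1 + y^2)
 h(y) = sqrt(C1 + y^2)


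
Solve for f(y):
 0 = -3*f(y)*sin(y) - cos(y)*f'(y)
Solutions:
 f(y) = C1*cos(y)^3


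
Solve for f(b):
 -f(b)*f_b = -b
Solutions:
 f(b) = -sqrt(C1 + b^2)
 f(b) = sqrt(C1 + b^2)


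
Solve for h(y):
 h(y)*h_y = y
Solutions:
 h(y) = -sqrt(C1 + y^2)
 h(y) = sqrt(C1 + y^2)


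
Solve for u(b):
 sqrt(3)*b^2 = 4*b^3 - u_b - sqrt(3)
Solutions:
 u(b) = C1 + b^4 - sqrt(3)*b^3/3 - sqrt(3)*b


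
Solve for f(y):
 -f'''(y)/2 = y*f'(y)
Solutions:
 f(y) = C1 + Integral(C2*airyai(-2^(1/3)*y) + C3*airybi(-2^(1/3)*y), y)


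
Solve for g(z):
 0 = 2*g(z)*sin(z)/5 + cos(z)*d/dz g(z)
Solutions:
 g(z) = C1*cos(z)^(2/5)


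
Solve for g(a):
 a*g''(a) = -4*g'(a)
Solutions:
 g(a) = C1 + C2/a^3


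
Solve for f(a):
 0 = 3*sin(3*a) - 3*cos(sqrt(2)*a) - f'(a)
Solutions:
 f(a) = C1 - 3*sqrt(2)*sin(sqrt(2)*a)/2 - cos(3*a)


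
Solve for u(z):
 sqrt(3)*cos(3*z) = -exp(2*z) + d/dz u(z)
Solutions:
 u(z) = C1 + exp(2*z)/2 + sqrt(3)*sin(3*z)/3


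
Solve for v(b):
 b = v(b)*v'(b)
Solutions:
 v(b) = -sqrt(C1 + b^2)
 v(b) = sqrt(C1 + b^2)


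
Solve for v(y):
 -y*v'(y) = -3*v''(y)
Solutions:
 v(y) = C1 + C2*erfi(sqrt(6)*y/6)


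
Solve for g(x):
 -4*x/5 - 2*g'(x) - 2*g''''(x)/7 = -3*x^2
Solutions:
 g(x) = C1 + C4*exp(-7^(1/3)*x) + x^3/2 - x^2/5 + (C2*sin(sqrt(3)*7^(1/3)*x/2) + C3*cos(sqrt(3)*7^(1/3)*x/2))*exp(7^(1/3)*x/2)


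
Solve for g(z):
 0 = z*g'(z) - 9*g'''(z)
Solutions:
 g(z) = C1 + Integral(C2*airyai(3^(1/3)*z/3) + C3*airybi(3^(1/3)*z/3), z)


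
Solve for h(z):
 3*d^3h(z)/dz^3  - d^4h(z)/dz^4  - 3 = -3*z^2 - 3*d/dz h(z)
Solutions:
 h(z) = C1 + C2*exp(z*(-2^(2/3)*(sqrt(21) + 5)^(1/3)/4 - 2^(1/3)/(2*(sqrt(21) + 5)^(1/3)) + 1))*sin(2^(1/3)*sqrt(3)*z*(-2^(1/3)*(sqrt(21) + 5)^(1/3) + 2/(sqrt(21) + 5)^(1/3))/4) + C3*exp(z*(-2^(2/3)*(sqrt(21) + 5)^(1/3)/4 - 2^(1/3)/(2*(sqrt(21) + 5)^(1/3)) + 1))*cos(2^(1/3)*sqrt(3)*z*(-2^(1/3)*(sqrt(21) + 5)^(1/3) + 2/(sqrt(21) + 5)^(1/3))/4) + C4*exp(z*(2^(1/3)/(sqrt(21) + 5)^(1/3) + 1 + 2^(2/3)*(sqrt(21) + 5)^(1/3)/2)) - z^3/3 + 3*z


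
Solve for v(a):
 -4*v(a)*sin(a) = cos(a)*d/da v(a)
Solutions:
 v(a) = C1*cos(a)^4


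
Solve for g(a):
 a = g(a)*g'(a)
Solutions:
 g(a) = -sqrt(C1 + a^2)
 g(a) = sqrt(C1 + a^2)


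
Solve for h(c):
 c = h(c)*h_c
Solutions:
 h(c) = -sqrt(C1 + c^2)
 h(c) = sqrt(C1 + c^2)


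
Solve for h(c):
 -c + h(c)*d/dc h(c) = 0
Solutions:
 h(c) = -sqrt(C1 + c^2)
 h(c) = sqrt(C1 + c^2)


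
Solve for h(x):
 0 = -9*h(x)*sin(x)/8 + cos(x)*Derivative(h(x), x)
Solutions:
 h(x) = C1/cos(x)^(9/8)


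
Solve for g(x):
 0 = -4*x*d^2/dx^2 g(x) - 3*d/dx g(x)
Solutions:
 g(x) = C1 + C2*x^(1/4)


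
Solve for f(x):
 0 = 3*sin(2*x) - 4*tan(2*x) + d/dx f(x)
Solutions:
 f(x) = C1 - 2*log(cos(2*x)) + 3*cos(2*x)/2


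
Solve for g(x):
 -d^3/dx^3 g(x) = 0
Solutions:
 g(x) = C1 + C2*x + C3*x^2


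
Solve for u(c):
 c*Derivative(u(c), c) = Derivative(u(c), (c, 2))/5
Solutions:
 u(c) = C1 + C2*erfi(sqrt(10)*c/2)


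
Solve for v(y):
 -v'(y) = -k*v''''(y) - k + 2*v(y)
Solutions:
 v(y) = C1*exp(y*Piecewise((-sqrt(-(-1/k^2)^(1/3))/2 - sqrt((-1/k^2)^(1/3) - 2/(k*sqrt(-(-1/k^2)^(1/3))))/2, Eq(1/k, 0)), (-sqrt(2*(sqrt(8/(27*k^3) + 1/(256*k^4)) + 1/(16*k^2))^(1/3) - 4/(3*k*(sqrt(8/(27*k^3) + 1/(256*k^4)) + 1/(16*k^2))^(1/3)))/2 - sqrt(-2*(sqrt(8/(27*k^3) + 1/(256*k^4)) + 1/(16*k^2))^(1/3) - 2/(k*sqrt(2*(sqrt(8/(27*k^3) + 1/(256*k^4)) + 1/(16*k^2))^(1/3) - 4/(3*k*(sqrt(8/(27*k^3) + 1/(256*k^4)) + 1/(16*k^2))^(1/3)))) + 4/(3*k*(sqrt(8/(27*k^3) + 1/(256*k^4)) + 1/(16*k^2))^(1/3)))/2, True))) + C2*exp(y*Piecewise((-sqrt(-(-1/k^2)^(1/3))/2 + sqrt((-1/k^2)^(1/3) - 2/(k*sqrt(-(-1/k^2)^(1/3))))/2, Eq(1/k, 0)), (-sqrt(2*(sqrt(8/(27*k^3) + 1/(256*k^4)) + 1/(16*k^2))^(1/3) - 4/(3*k*(sqrt(8/(27*k^3) + 1/(256*k^4)) + 1/(16*k^2))^(1/3)))/2 + sqrt(-2*(sqrt(8/(27*k^3) + 1/(256*k^4)) + 1/(16*k^2))^(1/3) - 2/(k*sqrt(2*(sqrt(8/(27*k^3) + 1/(256*k^4)) + 1/(16*k^2))^(1/3) - 4/(3*k*(sqrt(8/(27*k^3) + 1/(256*k^4)) + 1/(16*k^2))^(1/3)))) + 4/(3*k*(sqrt(8/(27*k^3) + 1/(256*k^4)) + 1/(16*k^2))^(1/3)))/2, True))) + C3*exp(y*Piecewise((sqrt(-(-1/k^2)^(1/3))/2 - sqrt((-1/k^2)^(1/3) + 2/(k*sqrt(-(-1/k^2)^(1/3))))/2, Eq(1/k, 0)), (sqrt(2*(sqrt(8/(27*k^3) + 1/(256*k^4)) + 1/(16*k^2))^(1/3) - 4/(3*k*(sqrt(8/(27*k^3) + 1/(256*k^4)) + 1/(16*k^2))^(1/3)))/2 - sqrt(-2*(sqrt(8/(27*k^3) + 1/(256*k^4)) + 1/(16*k^2))^(1/3) + 2/(k*sqrt(2*(sqrt(8/(27*k^3) + 1/(256*k^4)) + 1/(16*k^2))^(1/3) - 4/(3*k*(sqrt(8/(27*k^3) + 1/(256*k^4)) + 1/(16*k^2))^(1/3)))) + 4/(3*k*(sqrt(8/(27*k^3) + 1/(256*k^4)) + 1/(16*k^2))^(1/3)))/2, True))) + C4*exp(y*Piecewise((sqrt(-(-1/k^2)^(1/3))/2 + sqrt((-1/k^2)^(1/3) + 2/(k*sqrt(-(-1/k^2)^(1/3))))/2, Eq(1/k, 0)), (sqrt(2*(sqrt(8/(27*k^3) + 1/(256*k^4)) + 1/(16*k^2))^(1/3) - 4/(3*k*(sqrt(8/(27*k^3) + 1/(256*k^4)) + 1/(16*k^2))^(1/3)))/2 + sqrt(-2*(sqrt(8/(27*k^3) + 1/(256*k^4)) + 1/(16*k^2))^(1/3) + 2/(k*sqrt(2*(sqrt(8/(27*k^3) + 1/(256*k^4)) + 1/(16*k^2))^(1/3) - 4/(3*k*(sqrt(8/(27*k^3) + 1/(256*k^4)) + 1/(16*k^2))^(1/3)))) + 4/(3*k*(sqrt(8/(27*k^3) + 1/(256*k^4)) + 1/(16*k^2))^(1/3)))/2, True))) + k/2


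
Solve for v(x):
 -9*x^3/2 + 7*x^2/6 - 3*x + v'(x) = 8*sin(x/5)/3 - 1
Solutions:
 v(x) = C1 + 9*x^4/8 - 7*x^3/18 + 3*x^2/2 - x - 40*cos(x/5)/3


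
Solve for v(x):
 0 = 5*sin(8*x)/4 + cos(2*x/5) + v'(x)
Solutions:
 v(x) = C1 - 5*sin(2*x/5)/2 + 5*cos(8*x)/32


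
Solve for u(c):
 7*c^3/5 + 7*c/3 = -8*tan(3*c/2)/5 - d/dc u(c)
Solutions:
 u(c) = C1 - 7*c^4/20 - 7*c^2/6 + 16*log(cos(3*c/2))/15


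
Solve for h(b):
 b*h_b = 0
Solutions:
 h(b) = C1


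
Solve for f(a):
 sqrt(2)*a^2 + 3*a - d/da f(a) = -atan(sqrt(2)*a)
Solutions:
 f(a) = C1 + sqrt(2)*a^3/3 + 3*a^2/2 + a*atan(sqrt(2)*a) - sqrt(2)*log(2*a^2 + 1)/4


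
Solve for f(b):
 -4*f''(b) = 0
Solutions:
 f(b) = C1 + C2*b


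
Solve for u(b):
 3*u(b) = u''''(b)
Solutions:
 u(b) = C1*exp(-3^(1/4)*b) + C2*exp(3^(1/4)*b) + C3*sin(3^(1/4)*b) + C4*cos(3^(1/4)*b)


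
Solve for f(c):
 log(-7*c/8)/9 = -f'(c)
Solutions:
 f(c) = C1 - c*log(-c)/9 + c*(-log(7) + 1 + 3*log(2))/9


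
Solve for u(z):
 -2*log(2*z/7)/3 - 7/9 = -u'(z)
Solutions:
 u(z) = C1 + 2*z*log(z)/3 - 2*z*log(7)/3 + z/9 + 2*z*log(2)/3


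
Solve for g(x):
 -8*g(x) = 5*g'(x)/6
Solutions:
 g(x) = C1*exp(-48*x/5)


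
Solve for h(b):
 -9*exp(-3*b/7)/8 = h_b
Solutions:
 h(b) = C1 + 21*exp(-3*b/7)/8


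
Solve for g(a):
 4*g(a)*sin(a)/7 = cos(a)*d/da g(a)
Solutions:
 g(a) = C1/cos(a)^(4/7)


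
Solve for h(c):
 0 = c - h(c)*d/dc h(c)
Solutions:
 h(c) = -sqrt(C1 + c^2)
 h(c) = sqrt(C1 + c^2)


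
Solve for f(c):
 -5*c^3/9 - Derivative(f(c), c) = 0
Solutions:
 f(c) = C1 - 5*c^4/36


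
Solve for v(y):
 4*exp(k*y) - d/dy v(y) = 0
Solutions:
 v(y) = C1 + 4*exp(k*y)/k


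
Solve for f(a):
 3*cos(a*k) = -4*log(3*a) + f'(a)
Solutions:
 f(a) = C1 + 4*a*log(a) - 4*a + 4*a*log(3) + 3*Piecewise((sin(a*k)/k, Ne(k, 0)), (a, True))


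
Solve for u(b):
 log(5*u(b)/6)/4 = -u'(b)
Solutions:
 4*Integral(1/(log(_y) - log(6) + log(5)), (_y, u(b))) = C1 - b


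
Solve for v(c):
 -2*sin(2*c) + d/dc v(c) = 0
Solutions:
 v(c) = C1 - cos(2*c)


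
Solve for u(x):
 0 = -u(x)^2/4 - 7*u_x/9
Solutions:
 u(x) = 28/(C1 + 9*x)


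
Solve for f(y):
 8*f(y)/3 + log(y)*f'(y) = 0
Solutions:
 f(y) = C1*exp(-8*li(y)/3)


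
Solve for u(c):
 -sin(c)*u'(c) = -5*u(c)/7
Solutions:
 u(c) = C1*(cos(c) - 1)^(5/14)/(cos(c) + 1)^(5/14)


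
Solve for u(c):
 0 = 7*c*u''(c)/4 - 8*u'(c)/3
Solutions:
 u(c) = C1 + C2*c^(53/21)


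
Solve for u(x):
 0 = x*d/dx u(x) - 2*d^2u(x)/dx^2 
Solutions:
 u(x) = C1 + C2*erfi(x/2)


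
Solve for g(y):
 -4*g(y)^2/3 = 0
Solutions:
 g(y) = 0


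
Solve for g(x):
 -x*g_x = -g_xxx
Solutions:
 g(x) = C1 + Integral(C2*airyai(x) + C3*airybi(x), x)


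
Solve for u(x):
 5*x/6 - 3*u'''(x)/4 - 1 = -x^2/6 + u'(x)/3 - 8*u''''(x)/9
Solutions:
 u(x) = C1 + C2*exp(x*(-3^(1/3)*(64*sqrt(1267) + 2291)^(1/3) - 27*3^(2/3)/(64*sqrt(1267) + 2291)^(1/3) + 18)/64)*sin(3^(1/6)*x*(-3^(2/3)*(64*sqrt(1267) + 2291)^(1/3) + 81/(64*sqrt(1267) + 2291)^(1/3))/64) + C3*exp(x*(-3^(1/3)*(64*sqrt(1267) + 2291)^(1/3) - 27*3^(2/3)/(64*sqrt(1267) + 2291)^(1/3) + 18)/64)*cos(3^(1/6)*x*(-3^(2/3)*(64*sqrt(1267) + 2291)^(1/3) + 81/(64*sqrt(1267) + 2291)^(1/3))/64) + C4*exp(x*(27*3^(2/3)/(64*sqrt(1267) + 2291)^(1/3) + 9 + 3^(1/3)*(64*sqrt(1267) + 2291)^(1/3))/32) + x^3/6 + 5*x^2/4 - 21*x/4
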